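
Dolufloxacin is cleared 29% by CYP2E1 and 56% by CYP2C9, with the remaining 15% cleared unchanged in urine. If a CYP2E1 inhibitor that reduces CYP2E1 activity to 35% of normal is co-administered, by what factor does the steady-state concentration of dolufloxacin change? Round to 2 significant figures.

1.2

The CYP2E1 pathway (29% of clearance) falls to 0.35× activity: 0.29 × 0.35 = 0.1015.
CYP2C9 (56%) and the residual 15% are unaffected.
Relative clearance = 0.1015 + 0.56 + 0.15 = 0.8115.
Since steady-state concentration ∝ 1/CL, the ratio is 1 / 0.8115 = 1.2.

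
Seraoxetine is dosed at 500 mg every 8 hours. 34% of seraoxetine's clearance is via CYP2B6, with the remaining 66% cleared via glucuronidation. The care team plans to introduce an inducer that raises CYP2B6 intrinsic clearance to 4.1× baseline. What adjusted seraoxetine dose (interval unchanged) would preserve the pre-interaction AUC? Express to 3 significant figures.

1.03 × 10³ mg

CYP2B6: 0.34 × 4.1 = 1.394
Other: 0.66 (unchanged)
New clearance relative to baseline: 1.394 + 0.66 = 2.054.
To maintain the same steady-state level, dose must scale with clearance: new dose = 500 × 2.054 = 1.03 × 10³ mg.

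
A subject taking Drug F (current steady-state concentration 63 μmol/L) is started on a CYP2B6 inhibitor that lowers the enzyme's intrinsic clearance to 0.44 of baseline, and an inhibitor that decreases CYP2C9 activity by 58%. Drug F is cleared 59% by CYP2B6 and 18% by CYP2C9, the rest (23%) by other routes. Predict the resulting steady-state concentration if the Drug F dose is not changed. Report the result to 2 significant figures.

The CYP2B6 pathway (59% of clearance) drops to 0.44× activity: 0.59 × 0.44 = 0.2596.
The CYP2C9 pathway (18% of clearance) is reduced to 0.42× activity: 0.18 × 0.42 = 0.0756.
Non-CYP routes (23%) are unchanged.
New clearance relative to baseline: 0.2596 + 0.0756 + 0.23 = 0.5652.
Dividing the baseline by the relative clearance: 63 / 0.5652 = 1.1 × 10² μmol/L.

1.1 × 10² μmol/L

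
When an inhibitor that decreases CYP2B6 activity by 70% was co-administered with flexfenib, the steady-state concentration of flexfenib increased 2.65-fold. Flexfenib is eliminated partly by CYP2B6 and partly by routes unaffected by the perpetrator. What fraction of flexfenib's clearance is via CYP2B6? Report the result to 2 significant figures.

CL'/CL = 1 / 2.65 = 0.3774
0.3·fm + (1 − fm) = 0.3774
fm = (0.3774 − 1) / (0.3 − 1) = 0.89

0.89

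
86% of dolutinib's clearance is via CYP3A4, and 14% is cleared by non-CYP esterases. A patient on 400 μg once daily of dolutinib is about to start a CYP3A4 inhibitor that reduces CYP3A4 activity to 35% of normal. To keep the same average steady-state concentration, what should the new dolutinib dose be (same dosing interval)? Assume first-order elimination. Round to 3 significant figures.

176 μg

CYP3A4: 0.86 × 0.35 = 0.301
Other: 0.14 (unchanged)
CL_new/CL_old = 0.301 + 0.14 = 0.441.
Css,avg = (dose rate)/CL, so holding Css fixed requires dose ∝ CL: 400 × 0.441 = 176 μg.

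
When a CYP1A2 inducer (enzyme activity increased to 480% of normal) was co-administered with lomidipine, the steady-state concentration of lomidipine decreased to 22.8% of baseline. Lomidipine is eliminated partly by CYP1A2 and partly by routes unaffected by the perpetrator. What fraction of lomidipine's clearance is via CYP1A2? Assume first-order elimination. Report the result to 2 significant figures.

0.89

Let x = fm,CYP1A2. Because steady-state concentration ∝ 1/CL, relative clearance rose to 1/0.228 = 4.386.
Only the CYP1A2 route changed, so 4.386 = x·4.8 + (1 − x), giving x = 0.89.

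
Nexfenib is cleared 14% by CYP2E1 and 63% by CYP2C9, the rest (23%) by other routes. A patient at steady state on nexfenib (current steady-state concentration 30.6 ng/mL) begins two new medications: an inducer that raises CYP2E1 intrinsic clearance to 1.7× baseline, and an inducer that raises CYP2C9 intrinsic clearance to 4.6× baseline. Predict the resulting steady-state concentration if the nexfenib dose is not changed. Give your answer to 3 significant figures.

9.09 ng/mL

The CYP2E1 pathway (14% of clearance) is boosted to 1.7× activity: 0.14 × 1.7 = 0.238.
The CYP2C9 pathway (63% of clearance) increases to 4.6× activity: 0.63 × 4.6 = 2.898.
Non-CYP routes (23%) are unchanged.
Relative clearance = 0.238 + 2.898 + 0.23 = 3.366.
New steady-state concentration = 30.6 / 3.366 = 9.09 ng/mL (concentration scales inversely with clearance).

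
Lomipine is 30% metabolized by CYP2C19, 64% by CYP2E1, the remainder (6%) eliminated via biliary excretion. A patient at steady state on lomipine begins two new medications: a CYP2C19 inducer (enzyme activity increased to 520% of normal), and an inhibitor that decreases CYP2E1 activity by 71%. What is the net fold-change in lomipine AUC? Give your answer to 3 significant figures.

0.554

The CYP2C19 pathway (30% of clearance) increases to 5.2× activity: 0.3 × 5.2 = 1.56.
The CYP2E1 pathway (64% of clearance) falls to 0.29× activity: 0.64 × 0.29 = 0.1856.
Non-CYP routes (6%) are unchanged.
New clearance relative to baseline: 1.56 + 0.1856 + 0.06 = 1.8056.
Net AUC ratio = 1 / 1.8056 = 0.554.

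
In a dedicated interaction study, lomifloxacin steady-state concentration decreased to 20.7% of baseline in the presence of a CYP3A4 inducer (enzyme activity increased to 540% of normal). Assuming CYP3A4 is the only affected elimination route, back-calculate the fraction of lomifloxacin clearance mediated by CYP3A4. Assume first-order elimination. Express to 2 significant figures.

CL'/CL = 1 / 0.207 = 4.831
5.4·fm + (1 − fm) = 4.831
fm = (4.831 − 1) / (5.4 − 1) = 0.87

0.87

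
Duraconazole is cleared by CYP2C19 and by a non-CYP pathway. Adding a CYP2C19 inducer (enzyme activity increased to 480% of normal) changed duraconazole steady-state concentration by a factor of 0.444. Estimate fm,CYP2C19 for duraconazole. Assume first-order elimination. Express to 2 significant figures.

0.33

Write x for the fraction cleared via CYP2C19. The observed steady-state concentration change means clearance rose to 1/0.444 = 2.252 of baseline.
Only the CYP2C19 route changed, so 2.252 = x·4.8 + (1 − x), giving x = 0.33.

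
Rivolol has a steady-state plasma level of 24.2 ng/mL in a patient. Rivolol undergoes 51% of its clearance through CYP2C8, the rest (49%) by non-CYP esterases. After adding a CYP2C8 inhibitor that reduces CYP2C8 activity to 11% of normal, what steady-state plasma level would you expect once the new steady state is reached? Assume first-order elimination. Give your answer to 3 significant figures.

44.3 ng/mL

CYP2C8: 0.51 × 0.11 = 0.0561
Other: 0.49 (unchanged)
New clearance relative to baseline: 0.0561 + 0.49 = 0.5461.
Steady-state plasma level ∝ 1/CL, so new value = 24.2 / 0.5461 = 44.3 ng/mL.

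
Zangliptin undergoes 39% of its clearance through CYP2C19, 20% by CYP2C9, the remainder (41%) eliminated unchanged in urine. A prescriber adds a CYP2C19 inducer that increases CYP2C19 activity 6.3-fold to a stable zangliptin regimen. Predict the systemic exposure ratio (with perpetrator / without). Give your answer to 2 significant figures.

0.33

CYP2C19: 0.39 × 6.3 = 2.457
CYP2C9: 0.2 (unchanged)
Other: 0.41 (unchanged)
CL_new/CL_old = 2.457 + 0.2 + 0.41 = 3.067.
Systemic exposure ratio = CL_old/CL_new = 1 / 3.067 = 0.33.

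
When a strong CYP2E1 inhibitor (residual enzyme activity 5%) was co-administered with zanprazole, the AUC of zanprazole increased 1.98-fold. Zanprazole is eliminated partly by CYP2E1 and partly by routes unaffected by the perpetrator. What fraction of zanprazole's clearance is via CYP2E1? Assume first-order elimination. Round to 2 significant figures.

0.52

Write x for the fraction cleared via CYP2E1. The observed AUC change means clearance fell to 1/1.98 = 0.5051 of baseline.
Setting x·0.05 + (1 − x) = 0.5051 and solving: x = (0.5051 − 1)/(0.05 − 1) = 0.52.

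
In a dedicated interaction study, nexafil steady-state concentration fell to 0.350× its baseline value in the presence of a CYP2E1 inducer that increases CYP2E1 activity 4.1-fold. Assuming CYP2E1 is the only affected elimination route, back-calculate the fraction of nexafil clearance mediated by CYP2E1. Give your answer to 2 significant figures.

CL'/CL = 1 / 0.350 = 2.857
4.1·fm + (1 − fm) = 2.857
fm = (2.857 − 1) / (4.1 − 1) = 0.60

0.60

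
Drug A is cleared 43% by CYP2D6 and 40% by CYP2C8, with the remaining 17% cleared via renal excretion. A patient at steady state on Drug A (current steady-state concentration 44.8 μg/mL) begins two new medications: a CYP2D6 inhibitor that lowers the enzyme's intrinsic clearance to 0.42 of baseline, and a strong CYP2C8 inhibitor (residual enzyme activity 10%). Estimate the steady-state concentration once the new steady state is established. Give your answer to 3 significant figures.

The CYP2D6 pathway (43% of clearance) is reduced to 0.42× activity: 0.43 × 0.42 = 0.1806.
The CYP2C8 pathway (40% of clearance) falls to 0.1× activity: 0.4 × 0.1 = 0.04.
The remaining 17% of clearance is unaffected.
Relative clearance = 0.1806 + 0.04 + 0.17 = 0.3906.
New steady-state concentration = 44.8 / 0.3906 = 115 μg/mL (concentration scales inversely with clearance).

115 μg/mL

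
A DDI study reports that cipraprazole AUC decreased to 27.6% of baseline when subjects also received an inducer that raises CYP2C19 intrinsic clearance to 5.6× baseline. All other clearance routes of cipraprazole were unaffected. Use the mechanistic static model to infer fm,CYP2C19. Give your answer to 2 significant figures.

Let fm be the CYP2C19 fraction. New clearance relative to baseline = fm × 5.6 + (1 − fm).
AUC ratio = 1 / (new CL fraction), so new CL fraction = 1 / 0.276 = 3.623.
fm × 5.6 + 1 − fm = 3.623  ⇒  fm × (5.6 − 1) = 2.623  ⇒  fm = 0.57.

0.57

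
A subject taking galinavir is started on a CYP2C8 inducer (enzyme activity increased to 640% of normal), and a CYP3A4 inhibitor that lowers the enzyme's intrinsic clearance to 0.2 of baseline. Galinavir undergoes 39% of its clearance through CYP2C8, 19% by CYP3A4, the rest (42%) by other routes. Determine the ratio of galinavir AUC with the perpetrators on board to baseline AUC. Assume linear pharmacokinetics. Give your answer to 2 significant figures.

0.34

The CYP2C8 pathway (39% of clearance) is boosted to 6.4× activity: 0.39 × 6.4 = 2.496.
The CYP3A4 pathway (19% of clearance) falls to 0.2× activity: 0.19 × 0.2 = 0.038.
Non-CYP routes (42%) are unchanged.
Relative clearance = 2.496 + 0.038 + 0.42 = 2.954.
Net AUC ratio = 1 / 2.954 = 0.34.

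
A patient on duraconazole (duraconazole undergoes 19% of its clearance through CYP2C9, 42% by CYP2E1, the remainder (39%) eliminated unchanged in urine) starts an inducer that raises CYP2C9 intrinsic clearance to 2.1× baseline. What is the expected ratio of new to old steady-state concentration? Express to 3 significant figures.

CYP2C9: 0.19 × 2.1 = 0.399
CYP2E1: 0.42 (unchanged)
Other: 0.39 (unchanged)
Relative clearance = 0.399 + 0.42 + 0.39 = 1.209.
Steady-state concentration is inversely proportional to clearance, so the fold-change is 1 / 1.209 = 0.827.

0.827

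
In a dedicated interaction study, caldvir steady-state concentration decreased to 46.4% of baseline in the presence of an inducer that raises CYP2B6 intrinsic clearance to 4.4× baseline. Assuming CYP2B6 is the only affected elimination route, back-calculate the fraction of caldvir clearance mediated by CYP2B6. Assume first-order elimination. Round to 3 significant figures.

0.340

Call the CYP2B6 fraction fm. After the interaction, CL_new/CL_old = fm × 4.4 + (1 − fm).
Steady-state concentration ratio = 1 / (new CL fraction), so new CL fraction = 1 / 0.464 = 2.155.
fm × 4.4 + 1 − fm = 2.155  ⇒  fm × (4.4 − 1) = 1.155  ⇒  fm = 0.340.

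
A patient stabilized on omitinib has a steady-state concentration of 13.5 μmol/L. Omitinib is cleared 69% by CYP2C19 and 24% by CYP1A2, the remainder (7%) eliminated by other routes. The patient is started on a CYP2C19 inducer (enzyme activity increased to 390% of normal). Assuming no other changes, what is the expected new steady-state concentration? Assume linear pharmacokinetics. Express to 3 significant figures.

4.50 μmol/L

CYP2C19: 0.69 × 3.9 = 2.691
CYP1A2: 0.24 (unchanged)
Other: 0.07 (unchanged)
Relative clearance = 2.691 + 0.24 + 0.07 = 3.001.
With dosing unchanged, steady-state concentration scales as 1/CL: 13.5 / 3.001 = 4.50 μmol/L.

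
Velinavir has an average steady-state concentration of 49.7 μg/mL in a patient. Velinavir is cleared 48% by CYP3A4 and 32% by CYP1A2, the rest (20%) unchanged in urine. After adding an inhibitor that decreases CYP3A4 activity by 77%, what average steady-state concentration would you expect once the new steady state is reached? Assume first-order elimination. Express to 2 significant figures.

79 μg/mL

The CYP3A4 pathway (48% of clearance) falls to 0.23× activity: 0.48 × 0.23 = 0.1104.
CYP1A2 (32%) and the residual 20% are unaffected.
CL_new/CL_old = 0.1104 + 0.32 + 0.2 = 0.6304.
Average steady-state concentration ∝ 1/CL, so new value = 49.7 / 0.6304 = 79 μg/mL.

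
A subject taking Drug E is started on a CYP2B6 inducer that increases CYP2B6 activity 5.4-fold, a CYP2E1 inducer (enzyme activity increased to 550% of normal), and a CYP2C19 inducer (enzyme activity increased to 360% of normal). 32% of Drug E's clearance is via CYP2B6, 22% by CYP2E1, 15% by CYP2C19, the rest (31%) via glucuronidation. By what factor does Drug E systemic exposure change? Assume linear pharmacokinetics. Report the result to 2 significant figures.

The CYP2B6 pathway (32% of clearance) rises to 5.4× activity: 0.32 × 5.4 = 1.728.
The CYP2E1 pathway (22% of clearance) rises to 5.5× activity: 0.22 × 5.5 = 1.21.
The CYP2C19 pathway (15% of clearance) rises to 3.6× activity: 0.15 × 3.6 = 0.54.
Non-CYP routes (31%) are unchanged.
New clearance relative to baseline: 1.728 + 1.21 + 0.54 + 0.31 = 3.788.
Because systemic exposure varies inversely with clearance, the combined effect is 1 / 3.788 = 0.26.

0.26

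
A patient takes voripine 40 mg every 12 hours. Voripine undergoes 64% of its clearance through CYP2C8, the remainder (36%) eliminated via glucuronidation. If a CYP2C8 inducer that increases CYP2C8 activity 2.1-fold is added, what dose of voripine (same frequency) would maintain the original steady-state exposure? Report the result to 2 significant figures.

68 mg

The CYP2C8 pathway (64% of clearance) is boosted to 2.1× activity: 0.64 × 2.1 = 1.344.
The remaining 36% of clearance is unaffected.
New clearance relative to baseline: 1.344 + 0.36 = 1.704.
Exposure is unchanged when dose changes in proportion to clearance. New dose = 40 mg × 1.704 = 68 mg.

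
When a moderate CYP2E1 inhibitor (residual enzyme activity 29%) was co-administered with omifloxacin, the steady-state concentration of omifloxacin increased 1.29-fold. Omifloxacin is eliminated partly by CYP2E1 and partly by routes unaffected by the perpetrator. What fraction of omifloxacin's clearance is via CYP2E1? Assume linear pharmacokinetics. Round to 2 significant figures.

Write x for the fraction cleared via CYP2E1. The observed steady-state concentration change means clearance fell to 1/1.29 = 0.7752 of baseline.
Only the CYP2E1 route changed, so 0.7752 = x·0.29 + (1 − x), giving x = 0.32.

0.32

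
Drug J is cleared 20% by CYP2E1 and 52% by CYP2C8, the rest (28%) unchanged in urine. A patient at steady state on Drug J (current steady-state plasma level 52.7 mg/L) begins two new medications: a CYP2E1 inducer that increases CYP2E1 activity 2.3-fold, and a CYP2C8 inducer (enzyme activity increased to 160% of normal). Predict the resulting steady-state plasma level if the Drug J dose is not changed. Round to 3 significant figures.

33.5 mg/L

CYP2E1: 0.2 × 2.3 = 0.46
CYP2C8: 0.52 × 1.6 = 0.832
Other: 0.28 (unchanged)
CL_new/CL_old = 0.46 + 0.832 + 0.28 = 1.572.
New steady-state plasma level = 52.7 / 1.572 = 33.5 mg/L (concentration scales inversely with clearance).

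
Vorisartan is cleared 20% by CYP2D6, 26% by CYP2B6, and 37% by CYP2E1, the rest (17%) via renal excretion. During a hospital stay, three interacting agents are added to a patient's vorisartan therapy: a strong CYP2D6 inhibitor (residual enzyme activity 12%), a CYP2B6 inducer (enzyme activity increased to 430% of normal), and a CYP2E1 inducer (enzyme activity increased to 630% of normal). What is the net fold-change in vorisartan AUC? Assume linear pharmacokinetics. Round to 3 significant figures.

0.274

The CYP2D6 pathway (20% of clearance) drops to 0.12× activity: 0.2 × 0.12 = 0.024.
The CYP2B6 pathway (26% of clearance) is boosted to 4.3× activity: 0.26 × 4.3 = 1.118.
The CYP2E1 pathway (37% of clearance) increases to 6.3× activity: 0.37 × 6.3 = 2.331.
Non-CYP routes (17%) are unchanged.
New clearance relative to baseline: 0.024 + 1.118 + 2.331 + 0.17 = 3.643.
AUC ∝ 1/CL: fold-change = 1 / 3.643 = 0.274.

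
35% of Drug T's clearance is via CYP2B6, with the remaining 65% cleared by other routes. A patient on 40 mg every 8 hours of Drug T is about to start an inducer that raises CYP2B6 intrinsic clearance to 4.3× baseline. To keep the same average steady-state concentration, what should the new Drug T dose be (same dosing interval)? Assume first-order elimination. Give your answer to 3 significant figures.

The CYP2B6 pathway (35% of clearance) increases to 4.3× activity: 0.35 × 4.3 = 1.505.
The remaining 65% of clearance is unaffected.
CL_new/CL_old = 1.505 + 0.65 = 2.155.
Css,avg = (dose rate)/CL, so holding Css fixed requires dose ∝ CL: 40 × 2.155 = 86.2 mg.

86.2 mg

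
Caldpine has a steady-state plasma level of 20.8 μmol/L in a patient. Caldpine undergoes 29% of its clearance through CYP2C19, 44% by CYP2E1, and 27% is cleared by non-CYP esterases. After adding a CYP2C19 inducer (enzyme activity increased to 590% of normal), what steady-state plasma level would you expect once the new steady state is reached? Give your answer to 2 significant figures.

8.6 μmol/L

The CYP2C19 pathway (29% of clearance) is boosted to 5.9× activity: 0.29 × 5.9 = 1.711.
CYP2E1 (44%) and the residual 27% are unaffected.
New clearance relative to baseline: 1.711 + 0.44 + 0.27 = 2.421.
New steady-state plasma level = baseline ÷ relative clearance = 20.8 / 2.421 = 8.6 μmol/L.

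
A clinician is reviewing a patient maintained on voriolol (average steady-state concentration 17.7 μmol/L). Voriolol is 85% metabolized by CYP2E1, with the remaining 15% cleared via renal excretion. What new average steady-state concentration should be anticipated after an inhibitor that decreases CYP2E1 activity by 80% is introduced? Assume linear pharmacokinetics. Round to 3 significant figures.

55.3 μmol/L

CYP2E1: 0.85 × 0.2 = 0.17
Other: 0.15 (unchanged)
Relative clearance = 0.17 + 0.15 = 0.32.
Average steady-state concentration ∝ 1/CL, so new value = 17.7 / 0.32 = 55.3 μmol/L.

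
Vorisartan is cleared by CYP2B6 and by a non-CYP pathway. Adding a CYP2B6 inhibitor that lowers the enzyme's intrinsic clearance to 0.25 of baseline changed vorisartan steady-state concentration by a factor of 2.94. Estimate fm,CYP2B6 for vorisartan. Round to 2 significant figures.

0.88

CL'/CL = 1 / 2.94 = 0.3401
0.25·fm + (1 − fm) = 0.3401
fm = (0.3401 − 1) / (0.25 − 1) = 0.88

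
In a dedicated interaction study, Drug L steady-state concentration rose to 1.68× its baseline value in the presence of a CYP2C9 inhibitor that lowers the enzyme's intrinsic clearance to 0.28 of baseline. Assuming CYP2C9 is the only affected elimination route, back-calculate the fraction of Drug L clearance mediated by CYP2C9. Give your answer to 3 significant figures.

0.562

Let fm be the CYP2C9 fraction. New clearance relative to baseline = fm × 0.28 + (1 − fm).
Steady-state concentration ratio = 1 / (new CL fraction), so new CL fraction = 1 / 1.68 = 0.5952.
fm × 0.28 + 1 − fm = 0.5952  ⇒  fm × (0.28 − 1) = −0.4048  ⇒  fm = 0.562.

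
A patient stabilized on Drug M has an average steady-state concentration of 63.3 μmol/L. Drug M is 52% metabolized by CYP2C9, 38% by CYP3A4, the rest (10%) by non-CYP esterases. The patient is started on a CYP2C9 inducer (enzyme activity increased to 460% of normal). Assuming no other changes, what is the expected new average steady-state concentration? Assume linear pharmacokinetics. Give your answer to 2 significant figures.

22 μmol/L

The CYP2C9 pathway (52% of clearance) rises to 4.6× activity: 0.52 × 4.6 = 2.392.
CYP3A4 (38%) and the residual 10% are unaffected.
Relative clearance = 2.392 + 0.38 + 0.1 = 2.872.
Average steady-state concentration ∝ 1/CL, so new value = 63.3 / 2.872 = 22 μmol/L.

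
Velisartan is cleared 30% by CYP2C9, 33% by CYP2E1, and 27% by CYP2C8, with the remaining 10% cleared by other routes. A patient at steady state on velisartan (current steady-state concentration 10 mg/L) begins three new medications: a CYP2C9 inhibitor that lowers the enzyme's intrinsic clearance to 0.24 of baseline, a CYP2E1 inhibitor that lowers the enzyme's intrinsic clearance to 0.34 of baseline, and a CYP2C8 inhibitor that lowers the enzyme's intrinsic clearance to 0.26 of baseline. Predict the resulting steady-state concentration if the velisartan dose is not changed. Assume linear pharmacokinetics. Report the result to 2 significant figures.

28 mg/L

CYP2C9: 0.3 × 0.24 = 0.072
CYP2E1: 0.33 × 0.34 = 0.1122
CYP2C8: 0.27 × 0.26 = 0.0702
Other: 0.1 (unchanged)
Relative clearance = 0.072 + 0.1122 + 0.0702 + 0.1 = 0.3544.
New steady-state concentration = 10 / 0.3544 = 28 mg/L (concentration scales inversely with clearance).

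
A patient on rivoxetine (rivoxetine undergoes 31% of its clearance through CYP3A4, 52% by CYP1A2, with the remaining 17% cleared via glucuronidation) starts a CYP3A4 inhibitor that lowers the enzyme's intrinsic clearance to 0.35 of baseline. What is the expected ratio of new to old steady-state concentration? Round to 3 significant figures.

The CYP3A4 pathway (31% of clearance) drops to 0.35× activity: 0.31 × 0.35 = 0.1085.
CYP1A2 (52%) and the residual 17% are unaffected.
CL_new/CL_old = 0.1085 + 0.52 + 0.17 = 0.7985.
Steady-state concentration ratio = CL_old/CL_new = 1 / 0.7985 = 1.25.

1.25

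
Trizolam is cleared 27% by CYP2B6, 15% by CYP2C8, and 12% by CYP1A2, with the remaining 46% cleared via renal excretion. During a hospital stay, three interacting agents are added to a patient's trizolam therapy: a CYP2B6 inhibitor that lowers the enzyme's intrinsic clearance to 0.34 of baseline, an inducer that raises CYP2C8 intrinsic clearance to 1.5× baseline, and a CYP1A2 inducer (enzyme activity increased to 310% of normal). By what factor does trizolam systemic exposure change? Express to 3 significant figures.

0.870

The CYP2B6 pathway (27% of clearance) is reduced to 0.34× activity: 0.27 × 0.34 = 0.0918.
The CYP2C8 pathway (15% of clearance) is boosted to 1.5× activity: 0.15 × 1.5 = 0.225.
The CYP1A2 pathway (12% of clearance) is boosted to 3.1× activity: 0.12 × 3.1 = 0.372.
The remaining 46% of clearance is unaffected.
CL_new/CL_old = 0.0918 + 0.225 + 0.372 + 0.46 = 1.1488.
Because systemic exposure varies inversely with clearance, the combined effect is 1 / 1.1488 = 0.870.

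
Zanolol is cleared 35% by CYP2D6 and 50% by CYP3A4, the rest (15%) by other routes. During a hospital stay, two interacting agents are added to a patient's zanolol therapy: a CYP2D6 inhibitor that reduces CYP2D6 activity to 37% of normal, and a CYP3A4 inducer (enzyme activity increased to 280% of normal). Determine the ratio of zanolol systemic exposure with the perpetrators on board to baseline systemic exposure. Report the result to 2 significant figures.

The CYP2D6 pathway (35% of clearance) drops to 0.37× activity: 0.35 × 0.37 = 0.1295.
The CYP3A4 pathway (50% of clearance) increases to 2.8× activity: 0.5 × 2.8 = 1.4.
Non-CYP routes (15%) are unchanged.
Relative clearance = 0.1295 + 1.4 + 0.15 = 1.6795.
Because systemic exposure varies inversely with clearance, the combined effect is 1 / 1.6795 = 0.60.

0.60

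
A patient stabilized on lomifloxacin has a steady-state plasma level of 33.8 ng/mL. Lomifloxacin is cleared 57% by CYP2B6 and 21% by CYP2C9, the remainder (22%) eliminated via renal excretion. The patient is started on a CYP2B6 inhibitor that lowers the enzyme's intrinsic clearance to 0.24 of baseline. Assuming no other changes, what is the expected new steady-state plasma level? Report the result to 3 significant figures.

The CYP2B6 pathway (57% of clearance) falls to 0.24× activity: 0.57 × 0.24 = 0.1368.
CYP2C9 (21%) and the residual 22% are unaffected.
Relative clearance = 0.1368 + 0.21 + 0.22 = 0.5668.
Steady-state plasma level ∝ 1/CL, so new value = 33.8 / 0.5668 = 59.6 ng/mL.

59.6 ng/mL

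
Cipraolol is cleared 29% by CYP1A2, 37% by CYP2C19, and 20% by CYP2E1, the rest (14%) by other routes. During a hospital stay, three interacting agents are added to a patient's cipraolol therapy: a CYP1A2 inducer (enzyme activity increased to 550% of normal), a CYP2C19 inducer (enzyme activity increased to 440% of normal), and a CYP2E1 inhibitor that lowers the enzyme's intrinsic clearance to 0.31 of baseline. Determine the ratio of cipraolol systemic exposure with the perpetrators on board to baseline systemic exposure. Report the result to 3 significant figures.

0.292

The CYP1A2 pathway (29% of clearance) rises to 5.5× activity: 0.29 × 5.5 = 1.595.
The CYP2C19 pathway (37% of clearance) rises to 4.4× activity: 0.37 × 4.4 = 1.628.
The CYP2E1 pathway (20% of clearance) falls to 0.31× activity: 0.2 × 0.31 = 0.062.
The remaining 14% of clearance is unaffected.
CL_new/CL_old = 1.595 + 1.628 + 0.062 + 0.14 = 3.425.
Net systemic exposure ratio = 1 / 3.425 = 0.292.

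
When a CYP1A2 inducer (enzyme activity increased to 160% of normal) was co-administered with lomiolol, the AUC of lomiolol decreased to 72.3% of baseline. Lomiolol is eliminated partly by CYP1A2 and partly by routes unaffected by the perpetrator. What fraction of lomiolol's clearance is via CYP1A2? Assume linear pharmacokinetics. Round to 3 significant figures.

0.639

Call the CYP1A2 fraction fm. After the interaction, CL_new/CL_old = fm × 1.6 + (1 − fm).
AUC ratio = 1 / (new CL fraction), so new CL fraction = 1 / 0.723 = 1.383.
fm × 1.6 + 1 − fm = 1.383  ⇒  fm × (1.6 − 1) = 0.3831  ⇒  fm = 0.639.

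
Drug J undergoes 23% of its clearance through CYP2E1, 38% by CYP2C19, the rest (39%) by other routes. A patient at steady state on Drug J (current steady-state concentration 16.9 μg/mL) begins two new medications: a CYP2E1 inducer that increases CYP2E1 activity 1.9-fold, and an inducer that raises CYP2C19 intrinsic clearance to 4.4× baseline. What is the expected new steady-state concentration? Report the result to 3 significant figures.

CYP2E1: 0.23 × 1.9 = 0.437
CYP2C19: 0.38 × 4.4 = 1.672
Other: 0.39 (unchanged)
Relative clearance = 0.437 + 1.672 + 0.39 = 2.499.
Dividing the baseline by the relative clearance: 16.9 / 2.499 = 6.76 μg/mL.

6.76 μg/mL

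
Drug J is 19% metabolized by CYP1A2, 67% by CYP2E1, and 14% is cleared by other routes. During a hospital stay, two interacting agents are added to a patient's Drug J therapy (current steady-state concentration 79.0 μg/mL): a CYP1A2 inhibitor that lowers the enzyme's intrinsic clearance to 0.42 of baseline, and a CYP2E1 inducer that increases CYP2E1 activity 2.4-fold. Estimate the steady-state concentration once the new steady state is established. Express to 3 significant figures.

43.2 μg/mL

CYP1A2: 0.19 × 0.42 = 0.0798
CYP2E1: 0.67 × 2.4 = 1.608
Other: 0.14 (unchanged)
CL_new/CL_old = 0.0798 + 1.608 + 0.14 = 1.8278.
Steady-state concentration ∝ 1/CL: new value = 79.0 / 1.8278 = 43.2 μg/mL.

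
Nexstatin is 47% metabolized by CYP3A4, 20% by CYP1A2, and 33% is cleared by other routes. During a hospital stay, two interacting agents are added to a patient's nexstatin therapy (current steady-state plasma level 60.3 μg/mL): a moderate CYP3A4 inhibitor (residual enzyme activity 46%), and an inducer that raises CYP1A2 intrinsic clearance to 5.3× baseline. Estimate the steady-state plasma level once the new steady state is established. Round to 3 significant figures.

The CYP3A4 pathway (47% of clearance) is reduced to 0.46× activity: 0.47 × 0.46 = 0.2162.
The CYP1A2 pathway (20% of clearance) rises to 5.3× activity: 0.2 × 5.3 = 1.06.
The remaining 33% of clearance is unaffected.
CL_new/CL_old = 0.2162 + 1.06 + 0.33 = 1.6062.
New steady-state plasma level = 60.3 / 1.6062 = 37.5 μg/mL (concentration scales inversely with clearance).

37.5 μg/mL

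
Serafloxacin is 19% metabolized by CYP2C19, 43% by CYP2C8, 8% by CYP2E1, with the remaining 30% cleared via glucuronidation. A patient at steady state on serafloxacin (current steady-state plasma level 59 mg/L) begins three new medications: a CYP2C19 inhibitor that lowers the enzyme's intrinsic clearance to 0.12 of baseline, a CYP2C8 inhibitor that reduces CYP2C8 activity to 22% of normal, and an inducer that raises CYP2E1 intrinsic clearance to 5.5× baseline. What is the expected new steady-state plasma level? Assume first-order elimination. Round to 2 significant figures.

The CYP2C19 pathway (19% of clearance) falls to 0.12× activity: 0.19 × 0.12 = 0.0228.
The CYP2C8 pathway (43% of clearance) is reduced to 0.22× activity: 0.43 × 0.22 = 0.0946.
The CYP2E1 pathway (8% of clearance) is boosted to 5.5× activity: 0.08 × 5.5 = 0.44.
Non-CYP routes (30%) are unchanged.
Relative clearance = 0.0228 + 0.0946 + 0.44 + 0.3 = 0.8574.
Dividing the baseline by the relative clearance: 59 / 0.8574 = 69 mg/L.

69 mg/L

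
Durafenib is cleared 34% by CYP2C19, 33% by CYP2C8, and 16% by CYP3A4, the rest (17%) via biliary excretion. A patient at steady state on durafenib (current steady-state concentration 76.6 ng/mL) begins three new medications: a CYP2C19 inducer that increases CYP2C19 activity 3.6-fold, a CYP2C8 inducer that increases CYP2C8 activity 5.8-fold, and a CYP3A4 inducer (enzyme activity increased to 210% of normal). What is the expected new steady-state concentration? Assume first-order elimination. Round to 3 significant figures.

21.0 ng/mL

The CYP2C19 pathway (34% of clearance) rises to 3.6× activity: 0.34 × 3.6 = 1.224.
The CYP2C8 pathway (33% of clearance) rises to 5.8× activity: 0.33 × 5.8 = 1.914.
The CYP3A4 pathway (16% of clearance) rises to 2.1× activity: 0.16 × 2.1 = 0.336.
Non-CYP routes (17%) are unchanged.
CL_new/CL_old = 1.224 + 1.914 + 0.336 + 0.17 = 3.644.
Steady-state concentration ∝ 1/CL: new value = 76.6 / 3.644 = 21.0 ng/mL.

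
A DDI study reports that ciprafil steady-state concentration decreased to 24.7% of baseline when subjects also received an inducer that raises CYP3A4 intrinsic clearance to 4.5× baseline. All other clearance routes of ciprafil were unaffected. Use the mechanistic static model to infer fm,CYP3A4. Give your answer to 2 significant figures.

0.87

CL'/CL = 1 / 0.247 = 4.049
4.5·fm + (1 − fm) = 4.049
fm = (4.049 − 1) / (4.5 − 1) = 0.87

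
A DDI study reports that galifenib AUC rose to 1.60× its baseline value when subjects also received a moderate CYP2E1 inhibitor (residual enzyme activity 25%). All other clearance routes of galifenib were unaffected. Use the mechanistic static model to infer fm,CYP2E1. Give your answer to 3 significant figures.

Call the CYP2E1 fraction fm. After the interaction, CL_new/CL_old = fm × 0.25 + (1 − fm).
AUC ratio = 1 / (new CL fraction), so new CL fraction = 1 / 1.60 = 0.625.
fm × 0.25 + 1 − fm = 0.625  ⇒  fm × (0.25 − 1) = −0.375  ⇒  fm = 0.500.

0.500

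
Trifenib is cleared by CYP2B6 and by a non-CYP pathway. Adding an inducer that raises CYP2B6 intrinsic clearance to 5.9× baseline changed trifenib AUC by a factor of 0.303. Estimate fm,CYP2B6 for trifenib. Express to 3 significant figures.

CL'/CL = 1 / 0.303 = 3.3
5.9·fm + (1 − fm) = 3.3
fm = (3.3 − 1) / (5.9 − 1) = 0.469

0.469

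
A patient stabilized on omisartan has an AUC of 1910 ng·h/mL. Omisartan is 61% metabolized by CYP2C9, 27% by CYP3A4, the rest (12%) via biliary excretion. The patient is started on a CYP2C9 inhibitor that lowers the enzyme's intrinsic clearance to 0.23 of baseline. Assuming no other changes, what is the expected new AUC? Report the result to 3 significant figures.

The CYP2C9 pathway (61% of clearance) falls to 0.23× activity: 0.61 × 0.23 = 0.1403.
CYP3A4 (27%) and the residual 12% are unaffected.
CL_new/CL_old = 0.1403 + 0.27 + 0.12 = 0.5303.
AUC ∝ 1/CL, so new value = 1910 / 0.5303 = 3.60 × 10³ ng·h/mL.

3.60 × 10³ ng·h/mL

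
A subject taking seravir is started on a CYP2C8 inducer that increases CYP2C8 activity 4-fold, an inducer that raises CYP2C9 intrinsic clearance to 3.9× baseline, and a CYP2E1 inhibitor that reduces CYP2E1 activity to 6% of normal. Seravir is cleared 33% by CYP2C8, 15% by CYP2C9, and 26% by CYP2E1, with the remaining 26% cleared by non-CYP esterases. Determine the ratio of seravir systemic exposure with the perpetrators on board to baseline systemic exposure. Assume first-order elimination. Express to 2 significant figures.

The CYP2C8 pathway (33% of clearance) increases to 4× activity: 0.33 × 4 = 1.32.
The CYP2C9 pathway (15% of clearance) increases to 3.9× activity: 0.15 × 3.9 = 0.585.
The CYP2E1 pathway (26% of clearance) falls to 0.06× activity: 0.26 × 0.06 = 0.0156.
Non-CYP routes (26%) are unchanged.
Relative clearance = 1.32 + 0.585 + 0.0156 + 0.26 = 2.1806.
Because systemic exposure varies inversely with clearance, the combined effect is 1 / 2.1806 = 0.46.

0.46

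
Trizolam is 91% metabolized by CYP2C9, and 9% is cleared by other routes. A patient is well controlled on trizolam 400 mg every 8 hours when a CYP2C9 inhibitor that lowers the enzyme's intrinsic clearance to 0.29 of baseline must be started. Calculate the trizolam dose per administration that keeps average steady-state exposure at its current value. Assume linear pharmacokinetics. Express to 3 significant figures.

The CYP2C9 pathway (91% of clearance) falls to 0.29× activity: 0.91 × 0.29 = 0.2639.
Non-CYP routes (9%) are unchanged.
New clearance relative to baseline: 0.2639 + 0.09 = 0.3539.
To maintain the same steady-state level, dose must scale with clearance: new dose = 400 × 0.3539 = 142 mg.

142 mg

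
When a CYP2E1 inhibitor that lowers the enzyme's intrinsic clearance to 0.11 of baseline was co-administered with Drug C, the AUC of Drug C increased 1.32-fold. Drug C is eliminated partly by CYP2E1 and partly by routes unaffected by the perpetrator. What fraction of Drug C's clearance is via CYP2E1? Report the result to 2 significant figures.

CL'/CL = 1 / 1.32 = 0.7576
0.11·fm + (1 − fm) = 0.7576
fm = (0.7576 − 1) / (0.11 − 1) = 0.27

0.27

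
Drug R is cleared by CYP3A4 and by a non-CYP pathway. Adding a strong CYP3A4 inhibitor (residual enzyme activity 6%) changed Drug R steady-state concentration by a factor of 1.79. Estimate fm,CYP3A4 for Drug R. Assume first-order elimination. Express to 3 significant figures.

0.470

Let fm be the CYP3A4 fraction. New clearance relative to baseline = fm × 0.06 + (1 − fm).
Steady-state concentration ratio = 1 / (new CL fraction), so new CL fraction = 1 / 1.79 = 0.5587.
fm × 0.06 + 1 − fm = 0.5587  ⇒  fm × (0.06 − 1) = −0.4413  ⇒  fm = 0.470.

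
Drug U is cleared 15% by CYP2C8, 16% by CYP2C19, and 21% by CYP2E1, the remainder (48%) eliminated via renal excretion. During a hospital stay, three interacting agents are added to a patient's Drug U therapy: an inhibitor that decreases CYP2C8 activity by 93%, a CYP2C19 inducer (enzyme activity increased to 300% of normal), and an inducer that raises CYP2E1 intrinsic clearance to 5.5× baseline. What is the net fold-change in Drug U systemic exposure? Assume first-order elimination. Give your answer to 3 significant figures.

0.470

The CYP2C8 pathway (15% of clearance) is reduced to 0.07× activity: 0.15 × 0.07 = 0.0105.
The CYP2C19 pathway (16% of clearance) is boosted to 3× activity: 0.16 × 3 = 0.48.
The CYP2E1 pathway (21% of clearance) increases to 5.5× activity: 0.21 × 5.5 = 1.155.
The remaining 48% of clearance is unaffected.
Relative clearance = 0.0105 + 0.48 + 1.155 + 0.48 = 2.1255.
Net systemic exposure ratio = 1 / 2.1255 = 0.470.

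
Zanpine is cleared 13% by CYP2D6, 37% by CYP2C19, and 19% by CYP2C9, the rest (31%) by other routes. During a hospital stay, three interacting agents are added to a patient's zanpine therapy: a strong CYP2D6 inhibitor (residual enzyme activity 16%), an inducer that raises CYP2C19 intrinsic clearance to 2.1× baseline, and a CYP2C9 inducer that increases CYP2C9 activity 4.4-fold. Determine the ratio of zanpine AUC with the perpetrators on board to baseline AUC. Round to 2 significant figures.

The CYP2D6 pathway (13% of clearance) drops to 0.16× activity: 0.13 × 0.16 = 0.0208.
The CYP2C19 pathway (37% of clearance) increases to 2.1× activity: 0.37 × 2.1 = 0.777.
The CYP2C9 pathway (19% of clearance) increases to 4.4× activity: 0.19 × 4.4 = 0.836.
The remaining 31% of clearance is unaffected.
Relative clearance = 0.0208 + 0.777 + 0.836 + 0.31 = 1.9438.
AUC ∝ 1/CL: fold-change = 1 / 1.9438 = 0.51.

0.51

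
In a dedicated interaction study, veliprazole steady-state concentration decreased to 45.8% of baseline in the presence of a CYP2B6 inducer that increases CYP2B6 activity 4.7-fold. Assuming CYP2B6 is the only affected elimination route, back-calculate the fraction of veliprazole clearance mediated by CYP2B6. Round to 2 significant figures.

Let fm be the CYP2B6 fraction. New clearance relative to baseline = fm × 4.7 + (1 − fm).
Steady-state concentration ratio = 1 / (new CL fraction), so new CL fraction = 1 / 0.458 = 2.183.
fm × 4.7 + 1 − fm = 2.183  ⇒  fm × (4.7 − 1) = 1.183  ⇒  fm = 0.32.

0.32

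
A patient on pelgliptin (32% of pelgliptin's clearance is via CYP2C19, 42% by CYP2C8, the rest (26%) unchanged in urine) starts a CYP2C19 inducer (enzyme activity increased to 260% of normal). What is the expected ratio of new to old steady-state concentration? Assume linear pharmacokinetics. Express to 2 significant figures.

0.66

The CYP2C19 pathway (32% of clearance) increases to 2.6× activity: 0.32 × 2.6 = 0.832.
CYP2C8 (42%) and the residual 26% are unaffected.
Relative clearance = 0.832 + 0.42 + 0.26 = 1.512.
Steady-state concentration is inversely proportional to clearance, so the fold-change is 1 / 1.512 = 0.66.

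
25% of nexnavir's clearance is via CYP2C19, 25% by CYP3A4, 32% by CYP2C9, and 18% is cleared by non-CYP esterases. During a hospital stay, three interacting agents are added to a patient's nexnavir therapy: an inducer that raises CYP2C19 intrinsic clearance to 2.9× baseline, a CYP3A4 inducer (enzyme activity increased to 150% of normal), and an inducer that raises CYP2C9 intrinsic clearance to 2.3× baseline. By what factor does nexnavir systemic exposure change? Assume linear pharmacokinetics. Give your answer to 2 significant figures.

The CYP2C19 pathway (25% of clearance) increases to 2.9× activity: 0.25 × 2.9 = 0.725.
The CYP3A4 pathway (25% of clearance) increases to 1.5× activity: 0.25 × 1.5 = 0.375.
The CYP2C9 pathway (32% of clearance) increases to 2.3× activity: 0.32 × 2.3 = 0.736.
The remaining 18% of clearance is unaffected.
Relative clearance = 0.725 + 0.375 + 0.736 + 0.18 = 2.016.
Net systemic exposure ratio = 1 / 2.016 = 0.50.

0.50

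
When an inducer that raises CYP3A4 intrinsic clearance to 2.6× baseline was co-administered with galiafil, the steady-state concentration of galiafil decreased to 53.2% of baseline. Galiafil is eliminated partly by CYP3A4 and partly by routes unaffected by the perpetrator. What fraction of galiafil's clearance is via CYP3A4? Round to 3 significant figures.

0.550

Let x = fm,CYP3A4. Because steady-state concentration ∝ 1/CL, relative clearance rose to 1/0.532 = 1.88.
Setting x·2.6 + (1 − x) = 1.88 and solving: x = (1.88 − 1)/(2.6 − 1) = 0.550.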